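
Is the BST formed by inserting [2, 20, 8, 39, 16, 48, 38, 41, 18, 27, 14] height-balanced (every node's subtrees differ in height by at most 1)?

Tree (level-order array): [2, None, 20, 8, 39, None, 16, 38, 48, 14, 18, 27, None, 41]
Definition: a tree is height-balanced if, at every node, |h(left) - h(right)| <= 1 (empty subtree has height -1).
Bottom-up per-node check:
  node 14: h_left=-1, h_right=-1, diff=0 [OK], height=0
  node 18: h_left=-1, h_right=-1, diff=0 [OK], height=0
  node 16: h_left=0, h_right=0, diff=0 [OK], height=1
  node 8: h_left=-1, h_right=1, diff=2 [FAIL (|-1-1|=2 > 1)], height=2
  node 27: h_left=-1, h_right=-1, diff=0 [OK], height=0
  node 38: h_left=0, h_right=-1, diff=1 [OK], height=1
  node 41: h_left=-1, h_right=-1, diff=0 [OK], height=0
  node 48: h_left=0, h_right=-1, diff=1 [OK], height=1
  node 39: h_left=1, h_right=1, diff=0 [OK], height=2
  node 20: h_left=2, h_right=2, diff=0 [OK], height=3
  node 2: h_left=-1, h_right=3, diff=4 [FAIL (|-1-3|=4 > 1)], height=4
Node 8 violates the condition: |-1 - 1| = 2 > 1.
Result: Not balanced


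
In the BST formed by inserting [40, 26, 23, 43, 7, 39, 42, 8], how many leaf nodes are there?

Tree built from: [40, 26, 23, 43, 7, 39, 42, 8]
Tree (level-order array): [40, 26, 43, 23, 39, 42, None, 7, None, None, None, None, None, None, 8]
Rule: A leaf has 0 children.
Per-node child counts:
  node 40: 2 child(ren)
  node 26: 2 child(ren)
  node 23: 1 child(ren)
  node 7: 1 child(ren)
  node 8: 0 child(ren)
  node 39: 0 child(ren)
  node 43: 1 child(ren)
  node 42: 0 child(ren)
Matching nodes: [8, 39, 42]
Count of leaf nodes: 3


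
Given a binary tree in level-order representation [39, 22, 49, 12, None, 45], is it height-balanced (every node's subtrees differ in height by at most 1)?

Tree (level-order array): [39, 22, 49, 12, None, 45]
Definition: a tree is height-balanced if, at every node, |h(left) - h(right)| <= 1 (empty subtree has height -1).
Bottom-up per-node check:
  node 12: h_left=-1, h_right=-1, diff=0 [OK], height=0
  node 22: h_left=0, h_right=-1, diff=1 [OK], height=1
  node 45: h_left=-1, h_right=-1, diff=0 [OK], height=0
  node 49: h_left=0, h_right=-1, diff=1 [OK], height=1
  node 39: h_left=1, h_right=1, diff=0 [OK], height=2
All nodes satisfy the balance condition.
Result: Balanced


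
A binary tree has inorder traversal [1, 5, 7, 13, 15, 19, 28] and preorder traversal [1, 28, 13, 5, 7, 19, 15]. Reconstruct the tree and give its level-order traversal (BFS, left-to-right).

Inorder:  [1, 5, 7, 13, 15, 19, 28]
Preorder: [1, 28, 13, 5, 7, 19, 15]
Algorithm: preorder visits root first, so consume preorder in order;
for each root, split the current inorder slice at that value into
left-subtree inorder and right-subtree inorder, then recurse.
Recursive splits:
  root=1; inorder splits into left=[], right=[5, 7, 13, 15, 19, 28]
  root=28; inorder splits into left=[5, 7, 13, 15, 19], right=[]
  root=13; inorder splits into left=[5, 7], right=[15, 19]
  root=5; inorder splits into left=[], right=[7]
  root=7; inorder splits into left=[], right=[]
  root=19; inorder splits into left=[15], right=[]
  root=15; inorder splits into left=[], right=[]
Reconstructed level-order: [1, 28, 13, 5, 19, 7, 15]


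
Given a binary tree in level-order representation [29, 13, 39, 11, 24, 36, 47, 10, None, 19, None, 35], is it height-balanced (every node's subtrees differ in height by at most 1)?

Tree (level-order array): [29, 13, 39, 11, 24, 36, 47, 10, None, 19, None, 35]
Definition: a tree is height-balanced if, at every node, |h(left) - h(right)| <= 1 (empty subtree has height -1).
Bottom-up per-node check:
  node 10: h_left=-1, h_right=-1, diff=0 [OK], height=0
  node 11: h_left=0, h_right=-1, diff=1 [OK], height=1
  node 19: h_left=-1, h_right=-1, diff=0 [OK], height=0
  node 24: h_left=0, h_right=-1, diff=1 [OK], height=1
  node 13: h_left=1, h_right=1, diff=0 [OK], height=2
  node 35: h_left=-1, h_right=-1, diff=0 [OK], height=0
  node 36: h_left=0, h_right=-1, diff=1 [OK], height=1
  node 47: h_left=-1, h_right=-1, diff=0 [OK], height=0
  node 39: h_left=1, h_right=0, diff=1 [OK], height=2
  node 29: h_left=2, h_right=2, diff=0 [OK], height=3
All nodes satisfy the balance condition.
Result: Balanced


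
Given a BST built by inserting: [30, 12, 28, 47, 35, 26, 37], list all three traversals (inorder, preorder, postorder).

Tree insertion order: [30, 12, 28, 47, 35, 26, 37]
Tree (level-order array): [30, 12, 47, None, 28, 35, None, 26, None, None, 37]
Inorder (L, root, R): [12, 26, 28, 30, 35, 37, 47]
Preorder (root, L, R): [30, 12, 28, 26, 47, 35, 37]
Postorder (L, R, root): [26, 28, 12, 37, 35, 47, 30]


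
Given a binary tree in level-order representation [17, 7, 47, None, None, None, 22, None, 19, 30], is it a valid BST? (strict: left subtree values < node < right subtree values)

Level-order array: [17, 7, 47, None, None, None, 22, None, 19, 30]
Validate using subtree bounds (lo, hi): at each node, require lo < value < hi,
then recurse left with hi=value and right with lo=value.
Preorder trace (stopping at first violation):
  at node 17 with bounds (-inf, +inf): OK
  at node 7 with bounds (-inf, 17): OK
  at node 47 with bounds (17, +inf): OK
  at node 22 with bounds (47, +inf): VIOLATION
Node 22 violates its bound: not (47 < 22 < +inf).
Result: Not a valid BST


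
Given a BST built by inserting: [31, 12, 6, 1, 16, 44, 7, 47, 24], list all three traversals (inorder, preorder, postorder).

Tree insertion order: [31, 12, 6, 1, 16, 44, 7, 47, 24]
Tree (level-order array): [31, 12, 44, 6, 16, None, 47, 1, 7, None, 24]
Inorder (L, root, R): [1, 6, 7, 12, 16, 24, 31, 44, 47]
Preorder (root, L, R): [31, 12, 6, 1, 7, 16, 24, 44, 47]
Postorder (L, R, root): [1, 7, 6, 24, 16, 12, 47, 44, 31]


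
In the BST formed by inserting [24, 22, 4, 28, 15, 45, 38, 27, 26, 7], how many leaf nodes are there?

Tree built from: [24, 22, 4, 28, 15, 45, 38, 27, 26, 7]
Tree (level-order array): [24, 22, 28, 4, None, 27, 45, None, 15, 26, None, 38, None, 7]
Rule: A leaf has 0 children.
Per-node child counts:
  node 24: 2 child(ren)
  node 22: 1 child(ren)
  node 4: 1 child(ren)
  node 15: 1 child(ren)
  node 7: 0 child(ren)
  node 28: 2 child(ren)
  node 27: 1 child(ren)
  node 26: 0 child(ren)
  node 45: 1 child(ren)
  node 38: 0 child(ren)
Matching nodes: [7, 26, 38]
Count of leaf nodes: 3


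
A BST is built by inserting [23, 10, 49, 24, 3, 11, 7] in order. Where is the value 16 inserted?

Starting tree (level order): [23, 10, 49, 3, 11, 24, None, None, 7]
Insertion path: 23 -> 10 -> 11
Result: insert 16 as right child of 11
Final tree (level order): [23, 10, 49, 3, 11, 24, None, None, 7, None, 16]


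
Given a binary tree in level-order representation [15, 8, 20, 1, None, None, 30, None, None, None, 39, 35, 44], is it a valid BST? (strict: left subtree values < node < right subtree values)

Level-order array: [15, 8, 20, 1, None, None, 30, None, None, None, 39, 35, 44]
Validate using subtree bounds (lo, hi): at each node, require lo < value < hi,
then recurse left with hi=value and right with lo=value.
Preorder trace (stopping at first violation):
  at node 15 with bounds (-inf, +inf): OK
  at node 8 with bounds (-inf, 15): OK
  at node 1 with bounds (-inf, 8): OK
  at node 20 with bounds (15, +inf): OK
  at node 30 with bounds (20, +inf): OK
  at node 39 with bounds (30, +inf): OK
  at node 35 with bounds (30, 39): OK
  at node 44 with bounds (39, +inf): OK
No violation found at any node.
Result: Valid BST


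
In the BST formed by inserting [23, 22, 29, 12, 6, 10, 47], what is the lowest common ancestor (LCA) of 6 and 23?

Tree insertion order: [23, 22, 29, 12, 6, 10, 47]
Tree (level-order array): [23, 22, 29, 12, None, None, 47, 6, None, None, None, None, 10]
In a BST, the LCA of p=6, q=23 is the first node v on the
root-to-leaf path with p <= v <= q (go left if both < v, right if both > v).
Walk from root:
  at 23: 6 <= 23 <= 23, this is the LCA
LCA = 23


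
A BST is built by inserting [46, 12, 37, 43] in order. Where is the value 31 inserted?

Starting tree (level order): [46, 12, None, None, 37, None, 43]
Insertion path: 46 -> 12 -> 37
Result: insert 31 as left child of 37
Final tree (level order): [46, 12, None, None, 37, 31, 43]


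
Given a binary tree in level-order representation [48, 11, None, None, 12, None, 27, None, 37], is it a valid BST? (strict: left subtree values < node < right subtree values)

Level-order array: [48, 11, None, None, 12, None, 27, None, 37]
Validate using subtree bounds (lo, hi): at each node, require lo < value < hi,
then recurse left with hi=value and right with lo=value.
Preorder trace (stopping at first violation):
  at node 48 with bounds (-inf, +inf): OK
  at node 11 with bounds (-inf, 48): OK
  at node 12 with bounds (11, 48): OK
  at node 27 with bounds (12, 48): OK
  at node 37 with bounds (27, 48): OK
No violation found at any node.
Result: Valid BST


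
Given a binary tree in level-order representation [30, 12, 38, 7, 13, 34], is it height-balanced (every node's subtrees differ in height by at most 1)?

Tree (level-order array): [30, 12, 38, 7, 13, 34]
Definition: a tree is height-balanced if, at every node, |h(left) - h(right)| <= 1 (empty subtree has height -1).
Bottom-up per-node check:
  node 7: h_left=-1, h_right=-1, diff=0 [OK], height=0
  node 13: h_left=-1, h_right=-1, diff=0 [OK], height=0
  node 12: h_left=0, h_right=0, diff=0 [OK], height=1
  node 34: h_left=-1, h_right=-1, diff=0 [OK], height=0
  node 38: h_left=0, h_right=-1, diff=1 [OK], height=1
  node 30: h_left=1, h_right=1, diff=0 [OK], height=2
All nodes satisfy the balance condition.
Result: Balanced


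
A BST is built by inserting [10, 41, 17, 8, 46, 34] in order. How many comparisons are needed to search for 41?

Search path for 41: 10 -> 41
Found: True
Comparisons: 2


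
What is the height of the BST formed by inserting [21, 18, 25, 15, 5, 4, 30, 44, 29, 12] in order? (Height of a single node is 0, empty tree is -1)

Insertion order: [21, 18, 25, 15, 5, 4, 30, 44, 29, 12]
Tree (level-order array): [21, 18, 25, 15, None, None, 30, 5, None, 29, 44, 4, 12]
Compute height bottom-up (empty subtree = -1):
  height(4) = 1 + max(-1, -1) = 0
  height(12) = 1 + max(-1, -1) = 0
  height(5) = 1 + max(0, 0) = 1
  height(15) = 1 + max(1, -1) = 2
  height(18) = 1 + max(2, -1) = 3
  height(29) = 1 + max(-1, -1) = 0
  height(44) = 1 + max(-1, -1) = 0
  height(30) = 1 + max(0, 0) = 1
  height(25) = 1 + max(-1, 1) = 2
  height(21) = 1 + max(3, 2) = 4
Height = 4


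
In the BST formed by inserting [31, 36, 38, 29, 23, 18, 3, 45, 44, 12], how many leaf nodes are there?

Tree built from: [31, 36, 38, 29, 23, 18, 3, 45, 44, 12]
Tree (level-order array): [31, 29, 36, 23, None, None, 38, 18, None, None, 45, 3, None, 44, None, None, 12]
Rule: A leaf has 0 children.
Per-node child counts:
  node 31: 2 child(ren)
  node 29: 1 child(ren)
  node 23: 1 child(ren)
  node 18: 1 child(ren)
  node 3: 1 child(ren)
  node 12: 0 child(ren)
  node 36: 1 child(ren)
  node 38: 1 child(ren)
  node 45: 1 child(ren)
  node 44: 0 child(ren)
Matching nodes: [12, 44]
Count of leaf nodes: 2


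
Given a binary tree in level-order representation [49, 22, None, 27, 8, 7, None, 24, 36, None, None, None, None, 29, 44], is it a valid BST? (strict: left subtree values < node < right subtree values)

Level-order array: [49, 22, None, 27, 8, 7, None, 24, 36, None, None, None, None, 29, 44]
Validate using subtree bounds (lo, hi): at each node, require lo < value < hi,
then recurse left with hi=value and right with lo=value.
Preorder trace (stopping at first violation):
  at node 49 with bounds (-inf, +inf): OK
  at node 22 with bounds (-inf, 49): OK
  at node 27 with bounds (-inf, 22): VIOLATION
Node 27 violates its bound: not (-inf < 27 < 22).
Result: Not a valid BST


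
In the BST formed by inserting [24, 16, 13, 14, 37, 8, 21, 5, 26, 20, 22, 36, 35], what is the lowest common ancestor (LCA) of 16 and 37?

Tree insertion order: [24, 16, 13, 14, 37, 8, 21, 5, 26, 20, 22, 36, 35]
Tree (level-order array): [24, 16, 37, 13, 21, 26, None, 8, 14, 20, 22, None, 36, 5, None, None, None, None, None, None, None, 35]
In a BST, the LCA of p=16, q=37 is the first node v on the
root-to-leaf path with p <= v <= q (go left if both < v, right if both > v).
Walk from root:
  at 24: 16 <= 24 <= 37, this is the LCA
LCA = 24


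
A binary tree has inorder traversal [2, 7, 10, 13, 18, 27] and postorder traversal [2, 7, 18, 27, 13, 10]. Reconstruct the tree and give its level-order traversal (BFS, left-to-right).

Inorder:   [2, 7, 10, 13, 18, 27]
Postorder: [2, 7, 18, 27, 13, 10]
Algorithm: postorder visits root last, so walk postorder right-to-left;
each value is the root of the current inorder slice — split it at that
value, recurse on the right subtree first, then the left.
Recursive splits:
  root=10; inorder splits into left=[2, 7], right=[13, 18, 27]
  root=13; inorder splits into left=[], right=[18, 27]
  root=27; inorder splits into left=[18], right=[]
  root=18; inorder splits into left=[], right=[]
  root=7; inorder splits into left=[2], right=[]
  root=2; inorder splits into left=[], right=[]
Reconstructed level-order: [10, 7, 13, 2, 27, 18]


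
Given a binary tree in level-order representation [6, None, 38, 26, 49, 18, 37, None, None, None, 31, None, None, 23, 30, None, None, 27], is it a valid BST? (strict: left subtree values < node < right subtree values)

Level-order array: [6, None, 38, 26, 49, 18, 37, None, None, None, 31, None, None, 23, 30, None, None, 27]
Validate using subtree bounds (lo, hi): at each node, require lo < value < hi,
then recurse left with hi=value and right with lo=value.
Preorder trace (stopping at first violation):
  at node 6 with bounds (-inf, +inf): OK
  at node 38 with bounds (6, +inf): OK
  at node 26 with bounds (6, 38): OK
  at node 18 with bounds (6, 26): OK
  at node 31 with bounds (18, 26): VIOLATION
Node 31 violates its bound: not (18 < 31 < 26).
Result: Not a valid BST


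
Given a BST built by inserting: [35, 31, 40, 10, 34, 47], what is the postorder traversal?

Tree insertion order: [35, 31, 40, 10, 34, 47]
Tree (level-order array): [35, 31, 40, 10, 34, None, 47]
Postorder traversal: [10, 34, 31, 47, 40, 35]


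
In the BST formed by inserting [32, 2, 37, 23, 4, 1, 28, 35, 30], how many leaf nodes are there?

Tree built from: [32, 2, 37, 23, 4, 1, 28, 35, 30]
Tree (level-order array): [32, 2, 37, 1, 23, 35, None, None, None, 4, 28, None, None, None, None, None, 30]
Rule: A leaf has 0 children.
Per-node child counts:
  node 32: 2 child(ren)
  node 2: 2 child(ren)
  node 1: 0 child(ren)
  node 23: 2 child(ren)
  node 4: 0 child(ren)
  node 28: 1 child(ren)
  node 30: 0 child(ren)
  node 37: 1 child(ren)
  node 35: 0 child(ren)
Matching nodes: [1, 4, 30, 35]
Count of leaf nodes: 4


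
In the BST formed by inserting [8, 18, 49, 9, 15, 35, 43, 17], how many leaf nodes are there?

Tree built from: [8, 18, 49, 9, 15, 35, 43, 17]
Tree (level-order array): [8, None, 18, 9, 49, None, 15, 35, None, None, 17, None, 43]
Rule: A leaf has 0 children.
Per-node child counts:
  node 8: 1 child(ren)
  node 18: 2 child(ren)
  node 9: 1 child(ren)
  node 15: 1 child(ren)
  node 17: 0 child(ren)
  node 49: 1 child(ren)
  node 35: 1 child(ren)
  node 43: 0 child(ren)
Matching nodes: [17, 43]
Count of leaf nodes: 2


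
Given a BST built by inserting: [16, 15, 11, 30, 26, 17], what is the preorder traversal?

Tree insertion order: [16, 15, 11, 30, 26, 17]
Tree (level-order array): [16, 15, 30, 11, None, 26, None, None, None, 17]
Preorder traversal: [16, 15, 11, 30, 26, 17]


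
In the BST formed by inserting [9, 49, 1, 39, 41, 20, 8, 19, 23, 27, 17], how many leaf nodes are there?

Tree built from: [9, 49, 1, 39, 41, 20, 8, 19, 23, 27, 17]
Tree (level-order array): [9, 1, 49, None, 8, 39, None, None, None, 20, 41, 19, 23, None, None, 17, None, None, 27]
Rule: A leaf has 0 children.
Per-node child counts:
  node 9: 2 child(ren)
  node 1: 1 child(ren)
  node 8: 0 child(ren)
  node 49: 1 child(ren)
  node 39: 2 child(ren)
  node 20: 2 child(ren)
  node 19: 1 child(ren)
  node 17: 0 child(ren)
  node 23: 1 child(ren)
  node 27: 0 child(ren)
  node 41: 0 child(ren)
Matching nodes: [8, 17, 27, 41]
Count of leaf nodes: 4


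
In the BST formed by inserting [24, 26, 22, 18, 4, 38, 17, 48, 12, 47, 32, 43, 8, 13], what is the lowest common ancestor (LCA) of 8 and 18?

Tree insertion order: [24, 26, 22, 18, 4, 38, 17, 48, 12, 47, 32, 43, 8, 13]
Tree (level-order array): [24, 22, 26, 18, None, None, 38, 4, None, 32, 48, None, 17, None, None, 47, None, 12, None, 43, None, 8, 13]
In a BST, the LCA of p=8, q=18 is the first node v on the
root-to-leaf path with p <= v <= q (go left if both < v, right if both > v).
Walk from root:
  at 24: both 8 and 18 < 24, go left
  at 22: both 8 and 18 < 22, go left
  at 18: 8 <= 18 <= 18, this is the LCA
LCA = 18


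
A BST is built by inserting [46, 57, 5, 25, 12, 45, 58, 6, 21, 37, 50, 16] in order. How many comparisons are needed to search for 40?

Search path for 40: 46 -> 5 -> 25 -> 45 -> 37
Found: False
Comparisons: 5


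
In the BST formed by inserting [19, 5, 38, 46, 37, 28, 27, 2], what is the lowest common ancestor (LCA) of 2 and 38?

Tree insertion order: [19, 5, 38, 46, 37, 28, 27, 2]
Tree (level-order array): [19, 5, 38, 2, None, 37, 46, None, None, 28, None, None, None, 27]
In a BST, the LCA of p=2, q=38 is the first node v on the
root-to-leaf path with p <= v <= q (go left if both < v, right if both > v).
Walk from root:
  at 19: 2 <= 19 <= 38, this is the LCA
LCA = 19


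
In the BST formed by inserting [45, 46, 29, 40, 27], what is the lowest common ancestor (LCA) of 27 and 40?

Tree insertion order: [45, 46, 29, 40, 27]
Tree (level-order array): [45, 29, 46, 27, 40]
In a BST, the LCA of p=27, q=40 is the first node v on the
root-to-leaf path with p <= v <= q (go left if both < v, right if both > v).
Walk from root:
  at 45: both 27 and 40 < 45, go left
  at 29: 27 <= 29 <= 40, this is the LCA
LCA = 29


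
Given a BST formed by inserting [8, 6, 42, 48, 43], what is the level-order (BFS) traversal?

Tree insertion order: [8, 6, 42, 48, 43]
Tree (level-order array): [8, 6, 42, None, None, None, 48, 43]
BFS from the root, enqueuing left then right child of each popped node:
  queue [8] -> pop 8, enqueue [6, 42], visited so far: [8]
  queue [6, 42] -> pop 6, enqueue [none], visited so far: [8, 6]
  queue [42] -> pop 42, enqueue [48], visited so far: [8, 6, 42]
  queue [48] -> pop 48, enqueue [43], visited so far: [8, 6, 42, 48]
  queue [43] -> pop 43, enqueue [none], visited so far: [8, 6, 42, 48, 43]
Result: [8, 6, 42, 48, 43]


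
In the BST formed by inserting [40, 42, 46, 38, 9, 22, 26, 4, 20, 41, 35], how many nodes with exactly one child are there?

Tree built from: [40, 42, 46, 38, 9, 22, 26, 4, 20, 41, 35]
Tree (level-order array): [40, 38, 42, 9, None, 41, 46, 4, 22, None, None, None, None, None, None, 20, 26, None, None, None, 35]
Rule: These are nodes with exactly 1 non-null child.
Per-node child counts:
  node 40: 2 child(ren)
  node 38: 1 child(ren)
  node 9: 2 child(ren)
  node 4: 0 child(ren)
  node 22: 2 child(ren)
  node 20: 0 child(ren)
  node 26: 1 child(ren)
  node 35: 0 child(ren)
  node 42: 2 child(ren)
  node 41: 0 child(ren)
  node 46: 0 child(ren)
Matching nodes: [38, 26]
Count of nodes with exactly one child: 2


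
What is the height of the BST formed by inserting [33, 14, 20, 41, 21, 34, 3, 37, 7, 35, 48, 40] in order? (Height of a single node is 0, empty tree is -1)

Insertion order: [33, 14, 20, 41, 21, 34, 3, 37, 7, 35, 48, 40]
Tree (level-order array): [33, 14, 41, 3, 20, 34, 48, None, 7, None, 21, None, 37, None, None, None, None, None, None, 35, 40]
Compute height bottom-up (empty subtree = -1):
  height(7) = 1 + max(-1, -1) = 0
  height(3) = 1 + max(-1, 0) = 1
  height(21) = 1 + max(-1, -1) = 0
  height(20) = 1 + max(-1, 0) = 1
  height(14) = 1 + max(1, 1) = 2
  height(35) = 1 + max(-1, -1) = 0
  height(40) = 1 + max(-1, -1) = 0
  height(37) = 1 + max(0, 0) = 1
  height(34) = 1 + max(-1, 1) = 2
  height(48) = 1 + max(-1, -1) = 0
  height(41) = 1 + max(2, 0) = 3
  height(33) = 1 + max(2, 3) = 4
Height = 4


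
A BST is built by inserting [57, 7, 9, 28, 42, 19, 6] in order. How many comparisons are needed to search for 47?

Search path for 47: 57 -> 7 -> 9 -> 28 -> 42
Found: False
Comparisons: 5


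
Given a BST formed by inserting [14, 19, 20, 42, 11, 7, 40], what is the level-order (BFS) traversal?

Tree insertion order: [14, 19, 20, 42, 11, 7, 40]
Tree (level-order array): [14, 11, 19, 7, None, None, 20, None, None, None, 42, 40]
BFS from the root, enqueuing left then right child of each popped node:
  queue [14] -> pop 14, enqueue [11, 19], visited so far: [14]
  queue [11, 19] -> pop 11, enqueue [7], visited so far: [14, 11]
  queue [19, 7] -> pop 19, enqueue [20], visited so far: [14, 11, 19]
  queue [7, 20] -> pop 7, enqueue [none], visited so far: [14, 11, 19, 7]
  queue [20] -> pop 20, enqueue [42], visited so far: [14, 11, 19, 7, 20]
  queue [42] -> pop 42, enqueue [40], visited so far: [14, 11, 19, 7, 20, 42]
  queue [40] -> pop 40, enqueue [none], visited so far: [14, 11, 19, 7, 20, 42, 40]
Result: [14, 11, 19, 7, 20, 42, 40]


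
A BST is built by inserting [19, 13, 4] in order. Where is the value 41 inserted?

Starting tree (level order): [19, 13, None, 4]
Insertion path: 19
Result: insert 41 as right child of 19
Final tree (level order): [19, 13, 41, 4]


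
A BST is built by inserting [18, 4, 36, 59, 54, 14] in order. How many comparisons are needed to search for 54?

Search path for 54: 18 -> 36 -> 59 -> 54
Found: True
Comparisons: 4


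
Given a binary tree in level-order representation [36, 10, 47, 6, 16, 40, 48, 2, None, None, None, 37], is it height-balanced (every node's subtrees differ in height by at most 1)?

Tree (level-order array): [36, 10, 47, 6, 16, 40, 48, 2, None, None, None, 37]
Definition: a tree is height-balanced if, at every node, |h(left) - h(right)| <= 1 (empty subtree has height -1).
Bottom-up per-node check:
  node 2: h_left=-1, h_right=-1, diff=0 [OK], height=0
  node 6: h_left=0, h_right=-1, diff=1 [OK], height=1
  node 16: h_left=-1, h_right=-1, diff=0 [OK], height=0
  node 10: h_left=1, h_right=0, diff=1 [OK], height=2
  node 37: h_left=-1, h_right=-1, diff=0 [OK], height=0
  node 40: h_left=0, h_right=-1, diff=1 [OK], height=1
  node 48: h_left=-1, h_right=-1, diff=0 [OK], height=0
  node 47: h_left=1, h_right=0, diff=1 [OK], height=2
  node 36: h_left=2, h_right=2, diff=0 [OK], height=3
All nodes satisfy the balance condition.
Result: Balanced


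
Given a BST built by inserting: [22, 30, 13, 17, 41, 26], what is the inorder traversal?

Tree insertion order: [22, 30, 13, 17, 41, 26]
Tree (level-order array): [22, 13, 30, None, 17, 26, 41]
Inorder traversal: [13, 17, 22, 26, 30, 41]


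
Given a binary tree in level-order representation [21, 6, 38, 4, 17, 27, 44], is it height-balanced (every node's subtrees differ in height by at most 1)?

Tree (level-order array): [21, 6, 38, 4, 17, 27, 44]
Definition: a tree is height-balanced if, at every node, |h(left) - h(right)| <= 1 (empty subtree has height -1).
Bottom-up per-node check:
  node 4: h_left=-1, h_right=-1, diff=0 [OK], height=0
  node 17: h_left=-1, h_right=-1, diff=0 [OK], height=0
  node 6: h_left=0, h_right=0, diff=0 [OK], height=1
  node 27: h_left=-1, h_right=-1, diff=0 [OK], height=0
  node 44: h_left=-1, h_right=-1, diff=0 [OK], height=0
  node 38: h_left=0, h_right=0, diff=0 [OK], height=1
  node 21: h_left=1, h_right=1, diff=0 [OK], height=2
All nodes satisfy the balance condition.
Result: Balanced


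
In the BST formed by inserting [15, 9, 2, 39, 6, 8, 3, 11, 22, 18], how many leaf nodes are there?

Tree built from: [15, 9, 2, 39, 6, 8, 3, 11, 22, 18]
Tree (level-order array): [15, 9, 39, 2, 11, 22, None, None, 6, None, None, 18, None, 3, 8]
Rule: A leaf has 0 children.
Per-node child counts:
  node 15: 2 child(ren)
  node 9: 2 child(ren)
  node 2: 1 child(ren)
  node 6: 2 child(ren)
  node 3: 0 child(ren)
  node 8: 0 child(ren)
  node 11: 0 child(ren)
  node 39: 1 child(ren)
  node 22: 1 child(ren)
  node 18: 0 child(ren)
Matching nodes: [3, 8, 11, 18]
Count of leaf nodes: 4


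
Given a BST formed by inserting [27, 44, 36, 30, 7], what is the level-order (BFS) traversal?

Tree insertion order: [27, 44, 36, 30, 7]
Tree (level-order array): [27, 7, 44, None, None, 36, None, 30]
BFS from the root, enqueuing left then right child of each popped node:
  queue [27] -> pop 27, enqueue [7, 44], visited so far: [27]
  queue [7, 44] -> pop 7, enqueue [none], visited so far: [27, 7]
  queue [44] -> pop 44, enqueue [36], visited so far: [27, 7, 44]
  queue [36] -> pop 36, enqueue [30], visited so far: [27, 7, 44, 36]
  queue [30] -> pop 30, enqueue [none], visited so far: [27, 7, 44, 36, 30]
Result: [27, 7, 44, 36, 30]


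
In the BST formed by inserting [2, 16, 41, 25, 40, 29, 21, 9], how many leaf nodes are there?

Tree built from: [2, 16, 41, 25, 40, 29, 21, 9]
Tree (level-order array): [2, None, 16, 9, 41, None, None, 25, None, 21, 40, None, None, 29]
Rule: A leaf has 0 children.
Per-node child counts:
  node 2: 1 child(ren)
  node 16: 2 child(ren)
  node 9: 0 child(ren)
  node 41: 1 child(ren)
  node 25: 2 child(ren)
  node 21: 0 child(ren)
  node 40: 1 child(ren)
  node 29: 0 child(ren)
Matching nodes: [9, 21, 29]
Count of leaf nodes: 3


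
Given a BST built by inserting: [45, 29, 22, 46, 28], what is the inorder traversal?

Tree insertion order: [45, 29, 22, 46, 28]
Tree (level-order array): [45, 29, 46, 22, None, None, None, None, 28]
Inorder traversal: [22, 28, 29, 45, 46]


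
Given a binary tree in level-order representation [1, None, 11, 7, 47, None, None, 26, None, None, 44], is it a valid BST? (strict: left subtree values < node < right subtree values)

Level-order array: [1, None, 11, 7, 47, None, None, 26, None, None, 44]
Validate using subtree bounds (lo, hi): at each node, require lo < value < hi,
then recurse left with hi=value and right with lo=value.
Preorder trace (stopping at first violation):
  at node 1 with bounds (-inf, +inf): OK
  at node 11 with bounds (1, +inf): OK
  at node 7 with bounds (1, 11): OK
  at node 47 with bounds (11, +inf): OK
  at node 26 with bounds (11, 47): OK
  at node 44 with bounds (26, 47): OK
No violation found at any node.
Result: Valid BST


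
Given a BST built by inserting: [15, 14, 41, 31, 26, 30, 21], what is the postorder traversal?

Tree insertion order: [15, 14, 41, 31, 26, 30, 21]
Tree (level-order array): [15, 14, 41, None, None, 31, None, 26, None, 21, 30]
Postorder traversal: [14, 21, 30, 26, 31, 41, 15]


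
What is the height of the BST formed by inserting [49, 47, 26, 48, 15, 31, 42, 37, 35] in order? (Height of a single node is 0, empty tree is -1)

Insertion order: [49, 47, 26, 48, 15, 31, 42, 37, 35]
Tree (level-order array): [49, 47, None, 26, 48, 15, 31, None, None, None, None, None, 42, 37, None, 35]
Compute height bottom-up (empty subtree = -1):
  height(15) = 1 + max(-1, -1) = 0
  height(35) = 1 + max(-1, -1) = 0
  height(37) = 1 + max(0, -1) = 1
  height(42) = 1 + max(1, -1) = 2
  height(31) = 1 + max(-1, 2) = 3
  height(26) = 1 + max(0, 3) = 4
  height(48) = 1 + max(-1, -1) = 0
  height(47) = 1 + max(4, 0) = 5
  height(49) = 1 + max(5, -1) = 6
Height = 6


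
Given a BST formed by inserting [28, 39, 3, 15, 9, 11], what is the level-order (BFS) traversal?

Tree insertion order: [28, 39, 3, 15, 9, 11]
Tree (level-order array): [28, 3, 39, None, 15, None, None, 9, None, None, 11]
BFS from the root, enqueuing left then right child of each popped node:
  queue [28] -> pop 28, enqueue [3, 39], visited so far: [28]
  queue [3, 39] -> pop 3, enqueue [15], visited so far: [28, 3]
  queue [39, 15] -> pop 39, enqueue [none], visited so far: [28, 3, 39]
  queue [15] -> pop 15, enqueue [9], visited so far: [28, 3, 39, 15]
  queue [9] -> pop 9, enqueue [11], visited so far: [28, 3, 39, 15, 9]
  queue [11] -> pop 11, enqueue [none], visited so far: [28, 3, 39, 15, 9, 11]
Result: [28, 3, 39, 15, 9, 11]


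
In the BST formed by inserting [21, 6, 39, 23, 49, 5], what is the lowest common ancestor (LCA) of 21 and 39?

Tree insertion order: [21, 6, 39, 23, 49, 5]
Tree (level-order array): [21, 6, 39, 5, None, 23, 49]
In a BST, the LCA of p=21, q=39 is the first node v on the
root-to-leaf path with p <= v <= q (go left if both < v, right if both > v).
Walk from root:
  at 21: 21 <= 21 <= 39, this is the LCA
LCA = 21


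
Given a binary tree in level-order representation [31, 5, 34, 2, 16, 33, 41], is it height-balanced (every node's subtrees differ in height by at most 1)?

Tree (level-order array): [31, 5, 34, 2, 16, 33, 41]
Definition: a tree is height-balanced if, at every node, |h(left) - h(right)| <= 1 (empty subtree has height -1).
Bottom-up per-node check:
  node 2: h_left=-1, h_right=-1, diff=0 [OK], height=0
  node 16: h_left=-1, h_right=-1, diff=0 [OK], height=0
  node 5: h_left=0, h_right=0, diff=0 [OK], height=1
  node 33: h_left=-1, h_right=-1, diff=0 [OK], height=0
  node 41: h_left=-1, h_right=-1, diff=0 [OK], height=0
  node 34: h_left=0, h_right=0, diff=0 [OK], height=1
  node 31: h_left=1, h_right=1, diff=0 [OK], height=2
All nodes satisfy the balance condition.
Result: Balanced


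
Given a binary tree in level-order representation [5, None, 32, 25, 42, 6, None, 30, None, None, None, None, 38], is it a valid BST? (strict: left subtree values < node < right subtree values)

Level-order array: [5, None, 32, 25, 42, 6, None, 30, None, None, None, None, 38]
Validate using subtree bounds (lo, hi): at each node, require lo < value < hi,
then recurse left with hi=value and right with lo=value.
Preorder trace (stopping at first violation):
  at node 5 with bounds (-inf, +inf): OK
  at node 32 with bounds (5, +inf): OK
  at node 25 with bounds (5, 32): OK
  at node 6 with bounds (5, 25): OK
  at node 42 with bounds (32, +inf): OK
  at node 30 with bounds (32, 42): VIOLATION
Node 30 violates its bound: not (32 < 30 < 42).
Result: Not a valid BST


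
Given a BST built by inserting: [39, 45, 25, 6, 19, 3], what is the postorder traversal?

Tree insertion order: [39, 45, 25, 6, 19, 3]
Tree (level-order array): [39, 25, 45, 6, None, None, None, 3, 19]
Postorder traversal: [3, 19, 6, 25, 45, 39]


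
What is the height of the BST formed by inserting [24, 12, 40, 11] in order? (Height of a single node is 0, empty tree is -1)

Insertion order: [24, 12, 40, 11]
Tree (level-order array): [24, 12, 40, 11]
Compute height bottom-up (empty subtree = -1):
  height(11) = 1 + max(-1, -1) = 0
  height(12) = 1 + max(0, -1) = 1
  height(40) = 1 + max(-1, -1) = 0
  height(24) = 1 + max(1, 0) = 2
Height = 2


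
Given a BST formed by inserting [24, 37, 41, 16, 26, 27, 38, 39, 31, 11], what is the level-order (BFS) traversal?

Tree insertion order: [24, 37, 41, 16, 26, 27, 38, 39, 31, 11]
Tree (level-order array): [24, 16, 37, 11, None, 26, 41, None, None, None, 27, 38, None, None, 31, None, 39]
BFS from the root, enqueuing left then right child of each popped node:
  queue [24] -> pop 24, enqueue [16, 37], visited so far: [24]
  queue [16, 37] -> pop 16, enqueue [11], visited so far: [24, 16]
  queue [37, 11] -> pop 37, enqueue [26, 41], visited so far: [24, 16, 37]
  queue [11, 26, 41] -> pop 11, enqueue [none], visited so far: [24, 16, 37, 11]
  queue [26, 41] -> pop 26, enqueue [27], visited so far: [24, 16, 37, 11, 26]
  queue [41, 27] -> pop 41, enqueue [38], visited so far: [24, 16, 37, 11, 26, 41]
  queue [27, 38] -> pop 27, enqueue [31], visited so far: [24, 16, 37, 11, 26, 41, 27]
  queue [38, 31] -> pop 38, enqueue [39], visited so far: [24, 16, 37, 11, 26, 41, 27, 38]
  queue [31, 39] -> pop 31, enqueue [none], visited so far: [24, 16, 37, 11, 26, 41, 27, 38, 31]
  queue [39] -> pop 39, enqueue [none], visited so far: [24, 16, 37, 11, 26, 41, 27, 38, 31, 39]
Result: [24, 16, 37, 11, 26, 41, 27, 38, 31, 39]


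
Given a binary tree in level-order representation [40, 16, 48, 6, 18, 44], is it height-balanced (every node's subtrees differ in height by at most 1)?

Tree (level-order array): [40, 16, 48, 6, 18, 44]
Definition: a tree is height-balanced if, at every node, |h(left) - h(right)| <= 1 (empty subtree has height -1).
Bottom-up per-node check:
  node 6: h_left=-1, h_right=-1, diff=0 [OK], height=0
  node 18: h_left=-1, h_right=-1, diff=0 [OK], height=0
  node 16: h_left=0, h_right=0, diff=0 [OK], height=1
  node 44: h_left=-1, h_right=-1, diff=0 [OK], height=0
  node 48: h_left=0, h_right=-1, diff=1 [OK], height=1
  node 40: h_left=1, h_right=1, diff=0 [OK], height=2
All nodes satisfy the balance condition.
Result: Balanced


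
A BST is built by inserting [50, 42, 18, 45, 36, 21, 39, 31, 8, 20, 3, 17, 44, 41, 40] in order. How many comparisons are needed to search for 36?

Search path for 36: 50 -> 42 -> 18 -> 36
Found: True
Comparisons: 4


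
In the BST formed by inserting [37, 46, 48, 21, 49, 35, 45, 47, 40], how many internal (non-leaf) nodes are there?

Tree built from: [37, 46, 48, 21, 49, 35, 45, 47, 40]
Tree (level-order array): [37, 21, 46, None, 35, 45, 48, None, None, 40, None, 47, 49]
Rule: An internal node has at least one child.
Per-node child counts:
  node 37: 2 child(ren)
  node 21: 1 child(ren)
  node 35: 0 child(ren)
  node 46: 2 child(ren)
  node 45: 1 child(ren)
  node 40: 0 child(ren)
  node 48: 2 child(ren)
  node 47: 0 child(ren)
  node 49: 0 child(ren)
Matching nodes: [37, 21, 46, 45, 48]
Count of internal (non-leaf) nodes: 5


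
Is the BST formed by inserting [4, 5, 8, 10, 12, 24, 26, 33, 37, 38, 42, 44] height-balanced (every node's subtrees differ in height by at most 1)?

Tree (level-order array): [4, None, 5, None, 8, None, 10, None, 12, None, 24, None, 26, None, 33, None, 37, None, 38, None, 42, None, 44]
Definition: a tree is height-balanced if, at every node, |h(left) - h(right)| <= 1 (empty subtree has height -1).
Bottom-up per-node check:
  node 44: h_left=-1, h_right=-1, diff=0 [OK], height=0
  node 42: h_left=-1, h_right=0, diff=1 [OK], height=1
  node 38: h_left=-1, h_right=1, diff=2 [FAIL (|-1-1|=2 > 1)], height=2
  node 37: h_left=-1, h_right=2, diff=3 [FAIL (|-1-2|=3 > 1)], height=3
  node 33: h_left=-1, h_right=3, diff=4 [FAIL (|-1-3|=4 > 1)], height=4
  node 26: h_left=-1, h_right=4, diff=5 [FAIL (|-1-4|=5 > 1)], height=5
  node 24: h_left=-1, h_right=5, diff=6 [FAIL (|-1-5|=6 > 1)], height=6
  node 12: h_left=-1, h_right=6, diff=7 [FAIL (|-1-6|=7 > 1)], height=7
  node 10: h_left=-1, h_right=7, diff=8 [FAIL (|-1-7|=8 > 1)], height=8
  node 8: h_left=-1, h_right=8, diff=9 [FAIL (|-1-8|=9 > 1)], height=9
  node 5: h_left=-1, h_right=9, diff=10 [FAIL (|-1-9|=10 > 1)], height=10
  node 4: h_left=-1, h_right=10, diff=11 [FAIL (|-1-10|=11 > 1)], height=11
Node 38 violates the condition: |-1 - 1| = 2 > 1.
Result: Not balanced


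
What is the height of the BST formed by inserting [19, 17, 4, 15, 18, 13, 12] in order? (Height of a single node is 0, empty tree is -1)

Insertion order: [19, 17, 4, 15, 18, 13, 12]
Tree (level-order array): [19, 17, None, 4, 18, None, 15, None, None, 13, None, 12]
Compute height bottom-up (empty subtree = -1):
  height(12) = 1 + max(-1, -1) = 0
  height(13) = 1 + max(0, -1) = 1
  height(15) = 1 + max(1, -1) = 2
  height(4) = 1 + max(-1, 2) = 3
  height(18) = 1 + max(-1, -1) = 0
  height(17) = 1 + max(3, 0) = 4
  height(19) = 1 + max(4, -1) = 5
Height = 5


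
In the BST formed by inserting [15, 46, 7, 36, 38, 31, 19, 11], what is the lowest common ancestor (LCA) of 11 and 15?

Tree insertion order: [15, 46, 7, 36, 38, 31, 19, 11]
Tree (level-order array): [15, 7, 46, None, 11, 36, None, None, None, 31, 38, 19]
In a BST, the LCA of p=11, q=15 is the first node v on the
root-to-leaf path with p <= v <= q (go left if both < v, right if both > v).
Walk from root:
  at 15: 11 <= 15 <= 15, this is the LCA
LCA = 15


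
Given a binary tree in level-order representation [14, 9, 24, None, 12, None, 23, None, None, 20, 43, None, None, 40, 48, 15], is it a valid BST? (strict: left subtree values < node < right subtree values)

Level-order array: [14, 9, 24, None, 12, None, 23, None, None, 20, 43, None, None, 40, 48, 15]
Validate using subtree bounds (lo, hi): at each node, require lo < value < hi,
then recurse left with hi=value and right with lo=value.
Preorder trace (stopping at first violation):
  at node 14 with bounds (-inf, +inf): OK
  at node 9 with bounds (-inf, 14): OK
  at node 12 with bounds (9, 14): OK
  at node 24 with bounds (14, +inf): OK
  at node 23 with bounds (24, +inf): VIOLATION
Node 23 violates its bound: not (24 < 23 < +inf).
Result: Not a valid BST


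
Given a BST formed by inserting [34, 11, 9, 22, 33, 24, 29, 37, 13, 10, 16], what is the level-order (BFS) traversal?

Tree insertion order: [34, 11, 9, 22, 33, 24, 29, 37, 13, 10, 16]
Tree (level-order array): [34, 11, 37, 9, 22, None, None, None, 10, 13, 33, None, None, None, 16, 24, None, None, None, None, 29]
BFS from the root, enqueuing left then right child of each popped node:
  queue [34] -> pop 34, enqueue [11, 37], visited so far: [34]
  queue [11, 37] -> pop 11, enqueue [9, 22], visited so far: [34, 11]
  queue [37, 9, 22] -> pop 37, enqueue [none], visited so far: [34, 11, 37]
  queue [9, 22] -> pop 9, enqueue [10], visited so far: [34, 11, 37, 9]
  queue [22, 10] -> pop 22, enqueue [13, 33], visited so far: [34, 11, 37, 9, 22]
  queue [10, 13, 33] -> pop 10, enqueue [none], visited so far: [34, 11, 37, 9, 22, 10]
  queue [13, 33] -> pop 13, enqueue [16], visited so far: [34, 11, 37, 9, 22, 10, 13]
  queue [33, 16] -> pop 33, enqueue [24], visited so far: [34, 11, 37, 9, 22, 10, 13, 33]
  queue [16, 24] -> pop 16, enqueue [none], visited so far: [34, 11, 37, 9, 22, 10, 13, 33, 16]
  queue [24] -> pop 24, enqueue [29], visited so far: [34, 11, 37, 9, 22, 10, 13, 33, 16, 24]
  queue [29] -> pop 29, enqueue [none], visited so far: [34, 11, 37, 9, 22, 10, 13, 33, 16, 24, 29]
Result: [34, 11, 37, 9, 22, 10, 13, 33, 16, 24, 29]


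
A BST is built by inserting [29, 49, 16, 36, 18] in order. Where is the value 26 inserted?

Starting tree (level order): [29, 16, 49, None, 18, 36]
Insertion path: 29 -> 16 -> 18
Result: insert 26 as right child of 18
Final tree (level order): [29, 16, 49, None, 18, 36, None, None, 26]


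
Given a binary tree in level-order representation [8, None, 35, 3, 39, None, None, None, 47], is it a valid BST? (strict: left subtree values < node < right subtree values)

Level-order array: [8, None, 35, 3, 39, None, None, None, 47]
Validate using subtree bounds (lo, hi): at each node, require lo < value < hi,
then recurse left with hi=value and right with lo=value.
Preorder trace (stopping at first violation):
  at node 8 with bounds (-inf, +inf): OK
  at node 35 with bounds (8, +inf): OK
  at node 3 with bounds (8, 35): VIOLATION
Node 3 violates its bound: not (8 < 3 < 35).
Result: Not a valid BST


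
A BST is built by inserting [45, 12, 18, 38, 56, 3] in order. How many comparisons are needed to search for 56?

Search path for 56: 45 -> 56
Found: True
Comparisons: 2


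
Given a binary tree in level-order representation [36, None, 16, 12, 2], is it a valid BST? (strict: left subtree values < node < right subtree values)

Level-order array: [36, None, 16, 12, 2]
Validate using subtree bounds (lo, hi): at each node, require lo < value < hi,
then recurse left with hi=value and right with lo=value.
Preorder trace (stopping at first violation):
  at node 36 with bounds (-inf, +inf): OK
  at node 16 with bounds (36, +inf): VIOLATION
Node 16 violates its bound: not (36 < 16 < +inf).
Result: Not a valid BST


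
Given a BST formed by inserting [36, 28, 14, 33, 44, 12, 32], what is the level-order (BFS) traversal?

Tree insertion order: [36, 28, 14, 33, 44, 12, 32]
Tree (level-order array): [36, 28, 44, 14, 33, None, None, 12, None, 32]
BFS from the root, enqueuing left then right child of each popped node:
  queue [36] -> pop 36, enqueue [28, 44], visited so far: [36]
  queue [28, 44] -> pop 28, enqueue [14, 33], visited so far: [36, 28]
  queue [44, 14, 33] -> pop 44, enqueue [none], visited so far: [36, 28, 44]
  queue [14, 33] -> pop 14, enqueue [12], visited so far: [36, 28, 44, 14]
  queue [33, 12] -> pop 33, enqueue [32], visited so far: [36, 28, 44, 14, 33]
  queue [12, 32] -> pop 12, enqueue [none], visited so far: [36, 28, 44, 14, 33, 12]
  queue [32] -> pop 32, enqueue [none], visited so far: [36, 28, 44, 14, 33, 12, 32]
Result: [36, 28, 44, 14, 33, 12, 32]
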